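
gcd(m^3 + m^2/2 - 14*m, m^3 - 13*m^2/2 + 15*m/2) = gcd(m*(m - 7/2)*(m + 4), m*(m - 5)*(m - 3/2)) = m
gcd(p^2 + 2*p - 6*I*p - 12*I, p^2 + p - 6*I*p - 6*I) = p - 6*I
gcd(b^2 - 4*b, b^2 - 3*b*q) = b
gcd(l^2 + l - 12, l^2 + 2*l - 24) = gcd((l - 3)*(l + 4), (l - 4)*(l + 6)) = 1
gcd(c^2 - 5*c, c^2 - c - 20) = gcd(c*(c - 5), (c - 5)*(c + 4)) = c - 5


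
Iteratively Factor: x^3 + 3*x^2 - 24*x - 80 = (x - 5)*(x^2 + 8*x + 16) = (x - 5)*(x + 4)*(x + 4)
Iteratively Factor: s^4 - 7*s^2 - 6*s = (s)*(s^3 - 7*s - 6) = s*(s + 1)*(s^2 - s - 6) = s*(s - 3)*(s + 1)*(s + 2)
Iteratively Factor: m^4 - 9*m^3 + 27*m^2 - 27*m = (m - 3)*(m^3 - 6*m^2 + 9*m) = (m - 3)^2*(m^2 - 3*m) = (m - 3)^3*(m)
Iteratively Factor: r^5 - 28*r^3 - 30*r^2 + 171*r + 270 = (r + 2)*(r^4 - 2*r^3 - 24*r^2 + 18*r + 135) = (r + 2)*(r + 3)*(r^3 - 5*r^2 - 9*r + 45) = (r - 5)*(r + 2)*(r + 3)*(r^2 - 9) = (r - 5)*(r + 2)*(r + 3)^2*(r - 3)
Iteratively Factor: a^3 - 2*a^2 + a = (a)*(a^2 - 2*a + 1) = a*(a - 1)*(a - 1)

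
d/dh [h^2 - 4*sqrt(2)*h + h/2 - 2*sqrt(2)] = 2*h - 4*sqrt(2) + 1/2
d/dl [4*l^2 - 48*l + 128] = 8*l - 48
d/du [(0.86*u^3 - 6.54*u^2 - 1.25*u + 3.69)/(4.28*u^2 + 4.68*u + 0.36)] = (3.6808*u^4 + 8.0496*u^3 - 24.3284*u^2 - 36.2952*u - 17.7192)/(18.3184*u^4 + 40.0608*u^3 + 24.984*u^2 + 3.3696*u + 0.1296)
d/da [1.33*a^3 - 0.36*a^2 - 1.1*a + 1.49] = 3.99*a^2 - 0.72*a - 1.1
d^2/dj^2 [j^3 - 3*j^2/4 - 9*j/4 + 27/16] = 6*j - 3/2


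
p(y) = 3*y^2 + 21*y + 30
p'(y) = 6*y + 21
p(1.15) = 58.12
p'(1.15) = 27.90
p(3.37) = 134.84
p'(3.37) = 41.22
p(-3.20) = -6.48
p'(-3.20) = 1.80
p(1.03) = 54.81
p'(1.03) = 27.18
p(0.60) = 43.68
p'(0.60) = 24.60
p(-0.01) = 29.79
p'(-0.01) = 20.94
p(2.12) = 88.00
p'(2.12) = 33.72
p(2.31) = 94.52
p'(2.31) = 34.86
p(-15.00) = 390.00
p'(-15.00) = -69.00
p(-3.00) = -6.00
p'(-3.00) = 3.00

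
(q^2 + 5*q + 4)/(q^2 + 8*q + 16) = (q + 1)/(q + 4)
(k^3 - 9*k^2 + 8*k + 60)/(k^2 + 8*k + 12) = (k^2 - 11*k + 30)/(k + 6)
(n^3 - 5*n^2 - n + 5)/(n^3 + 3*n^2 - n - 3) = (n - 5)/(n + 3)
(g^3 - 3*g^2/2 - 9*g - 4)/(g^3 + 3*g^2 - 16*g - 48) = (g^2 + 5*g/2 + 1)/(g^2 + 7*g + 12)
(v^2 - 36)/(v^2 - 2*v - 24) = (v + 6)/(v + 4)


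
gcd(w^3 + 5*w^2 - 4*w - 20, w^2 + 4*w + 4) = w + 2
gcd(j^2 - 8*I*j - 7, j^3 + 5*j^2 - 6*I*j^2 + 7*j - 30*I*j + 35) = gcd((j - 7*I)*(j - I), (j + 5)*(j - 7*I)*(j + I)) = j - 7*I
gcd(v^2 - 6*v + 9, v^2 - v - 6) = v - 3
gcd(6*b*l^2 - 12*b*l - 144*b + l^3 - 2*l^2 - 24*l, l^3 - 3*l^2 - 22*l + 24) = l^2 - 2*l - 24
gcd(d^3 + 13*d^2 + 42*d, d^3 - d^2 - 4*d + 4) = 1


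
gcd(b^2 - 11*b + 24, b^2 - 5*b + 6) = b - 3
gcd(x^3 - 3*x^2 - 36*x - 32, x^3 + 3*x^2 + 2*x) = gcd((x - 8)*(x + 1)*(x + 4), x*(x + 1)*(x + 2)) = x + 1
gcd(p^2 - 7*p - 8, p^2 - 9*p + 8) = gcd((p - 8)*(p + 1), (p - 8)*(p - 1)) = p - 8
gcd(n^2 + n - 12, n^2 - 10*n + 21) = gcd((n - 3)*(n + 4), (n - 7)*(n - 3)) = n - 3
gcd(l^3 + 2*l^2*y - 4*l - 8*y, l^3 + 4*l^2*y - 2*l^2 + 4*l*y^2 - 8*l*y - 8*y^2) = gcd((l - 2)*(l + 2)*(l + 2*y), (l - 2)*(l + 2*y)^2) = l^2 + 2*l*y - 2*l - 4*y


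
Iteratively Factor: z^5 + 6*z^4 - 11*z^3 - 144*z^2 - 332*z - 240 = (z + 2)*(z^4 + 4*z^3 - 19*z^2 - 106*z - 120) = (z + 2)^2*(z^3 + 2*z^2 - 23*z - 60) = (z + 2)^2*(z + 3)*(z^2 - z - 20) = (z - 5)*(z + 2)^2*(z + 3)*(z + 4)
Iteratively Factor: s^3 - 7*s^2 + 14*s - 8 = (s - 4)*(s^2 - 3*s + 2) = (s - 4)*(s - 2)*(s - 1)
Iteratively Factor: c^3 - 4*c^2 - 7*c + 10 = (c + 2)*(c^2 - 6*c + 5) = (c - 5)*(c + 2)*(c - 1)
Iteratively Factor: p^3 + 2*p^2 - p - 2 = (p - 1)*(p^2 + 3*p + 2) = (p - 1)*(p + 1)*(p + 2)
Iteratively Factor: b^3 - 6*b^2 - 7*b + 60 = (b - 5)*(b^2 - b - 12) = (b - 5)*(b + 3)*(b - 4)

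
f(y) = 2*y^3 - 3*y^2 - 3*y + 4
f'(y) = 6*y^2 - 6*y - 3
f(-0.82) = 3.34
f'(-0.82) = 5.95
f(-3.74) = -131.37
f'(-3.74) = 103.37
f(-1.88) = -14.25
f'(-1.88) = 29.49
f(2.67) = 12.67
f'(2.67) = 23.75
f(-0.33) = 4.59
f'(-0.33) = -0.37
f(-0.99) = 2.09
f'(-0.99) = 8.82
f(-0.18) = 4.43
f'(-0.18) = -1.73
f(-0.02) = 4.06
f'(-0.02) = -2.88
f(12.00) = 2992.00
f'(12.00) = 789.00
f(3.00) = 22.00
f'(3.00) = 33.00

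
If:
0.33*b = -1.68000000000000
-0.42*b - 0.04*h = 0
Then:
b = -5.09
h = 53.45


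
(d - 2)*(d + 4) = d^2 + 2*d - 8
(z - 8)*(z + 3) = z^2 - 5*z - 24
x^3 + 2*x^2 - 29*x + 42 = (x - 3)*(x - 2)*(x + 7)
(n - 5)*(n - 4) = n^2 - 9*n + 20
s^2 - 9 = (s - 3)*(s + 3)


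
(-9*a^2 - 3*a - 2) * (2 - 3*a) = 27*a^3 - 9*a^2 - 4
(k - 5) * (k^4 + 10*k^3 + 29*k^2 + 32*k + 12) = k^5 + 5*k^4 - 21*k^3 - 113*k^2 - 148*k - 60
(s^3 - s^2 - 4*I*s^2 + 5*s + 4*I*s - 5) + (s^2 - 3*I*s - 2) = s^3 - 4*I*s^2 + 5*s + I*s - 7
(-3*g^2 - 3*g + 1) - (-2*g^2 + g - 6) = -g^2 - 4*g + 7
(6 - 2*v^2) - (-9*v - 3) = -2*v^2 + 9*v + 9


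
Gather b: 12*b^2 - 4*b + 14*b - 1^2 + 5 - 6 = 12*b^2 + 10*b - 2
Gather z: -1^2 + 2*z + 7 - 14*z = 6 - 12*z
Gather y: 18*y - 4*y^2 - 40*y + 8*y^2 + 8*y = 4*y^2 - 14*y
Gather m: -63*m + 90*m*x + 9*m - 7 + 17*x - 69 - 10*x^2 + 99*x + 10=m*(90*x - 54) - 10*x^2 + 116*x - 66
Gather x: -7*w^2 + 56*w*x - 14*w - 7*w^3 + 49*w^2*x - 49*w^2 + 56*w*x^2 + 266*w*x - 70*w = -7*w^3 - 56*w^2 + 56*w*x^2 - 84*w + x*(49*w^2 + 322*w)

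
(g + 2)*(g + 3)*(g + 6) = g^3 + 11*g^2 + 36*g + 36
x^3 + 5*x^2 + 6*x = x*(x + 2)*(x + 3)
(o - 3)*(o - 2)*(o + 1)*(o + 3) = o^4 - o^3 - 11*o^2 + 9*o + 18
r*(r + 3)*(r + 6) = r^3 + 9*r^2 + 18*r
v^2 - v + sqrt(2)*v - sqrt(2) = (v - 1)*(v + sqrt(2))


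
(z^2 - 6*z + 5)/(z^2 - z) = (z - 5)/z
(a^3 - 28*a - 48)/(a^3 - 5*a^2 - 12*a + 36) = (a^2 + 6*a + 8)/(a^2 + a - 6)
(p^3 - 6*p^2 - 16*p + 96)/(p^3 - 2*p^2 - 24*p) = (p - 4)/p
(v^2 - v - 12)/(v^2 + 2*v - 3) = (v - 4)/(v - 1)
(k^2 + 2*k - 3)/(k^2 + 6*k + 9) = (k - 1)/(k + 3)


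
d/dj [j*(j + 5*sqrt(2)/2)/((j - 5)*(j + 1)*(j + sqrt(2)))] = (-j*(j - 5)*(j + 1)*(2*j + 5*sqrt(2)) - j*(j - 5)*(j + sqrt(2))*(2*j + 5*sqrt(2)) - j*(j + 1)*(j + sqrt(2))*(2*j + 5*sqrt(2)) + (j - 5)*(j + 1)*(j + sqrt(2))*(4*j + 5*sqrt(2)))/(2*(j - 5)^2*(j + 1)^2*(j + sqrt(2))^2)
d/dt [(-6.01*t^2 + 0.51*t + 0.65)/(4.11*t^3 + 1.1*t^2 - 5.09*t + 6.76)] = (24.7011*t^4 - 4.1922*t^3 + 22.0154*t^2 - 82.6852*t + 6.7561)/(16.8921*t^6 + 9.042*t^5 - 40.6298*t^4 + 44.3692*t^3 + 40.7801*t^2 - 68.8168*t + 45.6976)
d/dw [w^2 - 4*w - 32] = 2*w - 4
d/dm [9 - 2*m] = -2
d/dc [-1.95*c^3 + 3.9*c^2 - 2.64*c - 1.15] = -5.85*c^2 + 7.8*c - 2.64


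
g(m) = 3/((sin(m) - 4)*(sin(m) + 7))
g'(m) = -3*cos(m)/((sin(m) - 4)*(sin(m) + 7)^2) - 3*cos(m)/((sin(m) - 4)^2*(sin(m) + 7))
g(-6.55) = -0.10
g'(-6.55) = -0.01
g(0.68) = -0.12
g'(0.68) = -0.02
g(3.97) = -0.10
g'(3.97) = 0.00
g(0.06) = -0.11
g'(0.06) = -0.01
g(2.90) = -0.11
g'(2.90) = 0.01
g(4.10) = -0.10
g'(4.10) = 0.00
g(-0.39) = -0.10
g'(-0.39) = -0.01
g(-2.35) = -0.10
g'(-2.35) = 0.00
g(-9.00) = -0.10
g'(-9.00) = 0.01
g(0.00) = -0.11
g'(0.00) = -0.01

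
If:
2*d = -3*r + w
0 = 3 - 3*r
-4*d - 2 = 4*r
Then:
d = -3/2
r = 1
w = 0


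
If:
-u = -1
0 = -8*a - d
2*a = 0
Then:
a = 0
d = 0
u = 1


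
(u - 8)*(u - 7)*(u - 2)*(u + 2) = u^4 - 15*u^3 + 52*u^2 + 60*u - 224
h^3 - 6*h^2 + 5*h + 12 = (h - 4)*(h - 3)*(h + 1)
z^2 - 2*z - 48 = (z - 8)*(z + 6)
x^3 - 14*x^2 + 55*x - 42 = (x - 7)*(x - 6)*(x - 1)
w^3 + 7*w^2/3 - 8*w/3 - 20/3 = (w - 5/3)*(w + 2)^2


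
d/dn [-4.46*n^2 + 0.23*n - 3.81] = 0.23 - 8.92*n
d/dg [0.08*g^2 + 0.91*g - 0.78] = 0.16*g + 0.91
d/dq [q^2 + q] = 2*q + 1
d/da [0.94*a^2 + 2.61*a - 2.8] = 1.88*a + 2.61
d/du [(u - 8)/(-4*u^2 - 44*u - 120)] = (-u^2 - 11*u + (u - 8)*(2*u + 11) - 30)/(4*(u^2 + 11*u + 30)^2)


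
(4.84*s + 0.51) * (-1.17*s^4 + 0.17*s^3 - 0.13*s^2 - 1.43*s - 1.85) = -5.6628*s^5 + 0.2261*s^4 - 0.5425*s^3 - 6.9875*s^2 - 9.6833*s - 0.9435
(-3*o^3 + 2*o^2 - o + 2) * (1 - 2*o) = 6*o^4 - 7*o^3 + 4*o^2 - 5*o + 2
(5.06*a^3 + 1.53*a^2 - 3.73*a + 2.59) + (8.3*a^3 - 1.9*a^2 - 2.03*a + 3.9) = 13.36*a^3 - 0.37*a^2 - 5.76*a + 6.49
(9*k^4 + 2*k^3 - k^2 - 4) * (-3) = -27*k^4 - 6*k^3 + 3*k^2 + 12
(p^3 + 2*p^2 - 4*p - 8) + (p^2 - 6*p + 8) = p^3 + 3*p^2 - 10*p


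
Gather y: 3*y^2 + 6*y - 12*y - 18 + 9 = 3*y^2 - 6*y - 9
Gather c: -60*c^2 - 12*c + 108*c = -60*c^2 + 96*c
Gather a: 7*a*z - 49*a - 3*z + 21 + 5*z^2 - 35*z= a*(7*z - 49) + 5*z^2 - 38*z + 21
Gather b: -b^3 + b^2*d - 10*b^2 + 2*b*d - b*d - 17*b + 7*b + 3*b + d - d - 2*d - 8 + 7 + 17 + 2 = -b^3 + b^2*(d - 10) + b*(d - 7) - 2*d + 18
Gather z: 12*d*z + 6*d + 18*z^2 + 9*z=6*d + 18*z^2 + z*(12*d + 9)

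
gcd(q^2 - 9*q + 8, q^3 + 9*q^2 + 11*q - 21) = q - 1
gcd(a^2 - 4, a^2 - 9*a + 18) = 1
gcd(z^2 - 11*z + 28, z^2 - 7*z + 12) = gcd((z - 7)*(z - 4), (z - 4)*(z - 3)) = z - 4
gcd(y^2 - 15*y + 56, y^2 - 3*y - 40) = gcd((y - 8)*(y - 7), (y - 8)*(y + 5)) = y - 8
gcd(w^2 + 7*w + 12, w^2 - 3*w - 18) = w + 3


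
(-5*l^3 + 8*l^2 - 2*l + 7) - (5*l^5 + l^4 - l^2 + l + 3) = -5*l^5 - l^4 - 5*l^3 + 9*l^2 - 3*l + 4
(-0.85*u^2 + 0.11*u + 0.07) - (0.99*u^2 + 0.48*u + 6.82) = -1.84*u^2 - 0.37*u - 6.75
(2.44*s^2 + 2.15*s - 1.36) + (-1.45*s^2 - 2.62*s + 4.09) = 0.99*s^2 - 0.47*s + 2.73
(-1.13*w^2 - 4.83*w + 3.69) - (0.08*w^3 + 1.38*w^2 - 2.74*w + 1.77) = -0.08*w^3 - 2.51*w^2 - 2.09*w + 1.92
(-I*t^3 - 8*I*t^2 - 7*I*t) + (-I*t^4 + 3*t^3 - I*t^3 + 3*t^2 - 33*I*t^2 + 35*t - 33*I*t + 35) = -I*t^4 + 3*t^3 - 2*I*t^3 + 3*t^2 - 41*I*t^2 + 35*t - 40*I*t + 35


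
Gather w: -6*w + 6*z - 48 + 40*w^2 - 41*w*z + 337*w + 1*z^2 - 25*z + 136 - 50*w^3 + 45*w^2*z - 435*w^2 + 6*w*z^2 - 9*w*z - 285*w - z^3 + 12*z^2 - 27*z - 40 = -50*w^3 + w^2*(45*z - 395) + w*(6*z^2 - 50*z + 46) - z^3 + 13*z^2 - 46*z + 48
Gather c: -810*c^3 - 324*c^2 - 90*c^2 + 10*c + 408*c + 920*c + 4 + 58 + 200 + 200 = -810*c^3 - 414*c^2 + 1338*c + 462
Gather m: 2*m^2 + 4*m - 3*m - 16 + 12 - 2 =2*m^2 + m - 6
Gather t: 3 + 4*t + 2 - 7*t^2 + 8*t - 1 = -7*t^2 + 12*t + 4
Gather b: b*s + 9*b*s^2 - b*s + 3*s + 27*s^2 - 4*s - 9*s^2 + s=9*b*s^2 + 18*s^2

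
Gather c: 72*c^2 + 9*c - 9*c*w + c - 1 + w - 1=72*c^2 + c*(10 - 9*w) + w - 2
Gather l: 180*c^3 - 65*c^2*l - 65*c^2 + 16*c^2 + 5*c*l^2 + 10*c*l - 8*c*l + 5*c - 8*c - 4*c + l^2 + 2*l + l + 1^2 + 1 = 180*c^3 - 49*c^2 - 7*c + l^2*(5*c + 1) + l*(-65*c^2 + 2*c + 3) + 2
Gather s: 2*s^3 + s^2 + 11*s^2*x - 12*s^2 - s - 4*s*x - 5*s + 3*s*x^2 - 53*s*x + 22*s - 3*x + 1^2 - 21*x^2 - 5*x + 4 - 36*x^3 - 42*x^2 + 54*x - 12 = 2*s^3 + s^2*(11*x - 11) + s*(3*x^2 - 57*x + 16) - 36*x^3 - 63*x^2 + 46*x - 7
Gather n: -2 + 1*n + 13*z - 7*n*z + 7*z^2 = n*(1 - 7*z) + 7*z^2 + 13*z - 2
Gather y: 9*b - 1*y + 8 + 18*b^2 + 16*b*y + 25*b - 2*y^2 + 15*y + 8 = 18*b^2 + 34*b - 2*y^2 + y*(16*b + 14) + 16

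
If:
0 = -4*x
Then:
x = 0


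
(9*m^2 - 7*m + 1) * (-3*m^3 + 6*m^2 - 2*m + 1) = -27*m^5 + 75*m^4 - 63*m^3 + 29*m^2 - 9*m + 1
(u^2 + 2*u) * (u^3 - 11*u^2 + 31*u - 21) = u^5 - 9*u^4 + 9*u^3 + 41*u^2 - 42*u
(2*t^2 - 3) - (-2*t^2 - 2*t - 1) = 4*t^2 + 2*t - 2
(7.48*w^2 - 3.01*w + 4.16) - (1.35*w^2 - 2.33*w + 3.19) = 6.13*w^2 - 0.68*w + 0.97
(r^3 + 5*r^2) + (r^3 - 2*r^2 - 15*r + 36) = 2*r^3 + 3*r^2 - 15*r + 36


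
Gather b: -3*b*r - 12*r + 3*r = -3*b*r - 9*r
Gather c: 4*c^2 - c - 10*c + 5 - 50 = 4*c^2 - 11*c - 45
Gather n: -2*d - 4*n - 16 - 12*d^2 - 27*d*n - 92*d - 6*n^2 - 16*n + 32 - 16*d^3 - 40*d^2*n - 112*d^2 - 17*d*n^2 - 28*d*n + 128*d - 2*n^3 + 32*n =-16*d^3 - 124*d^2 + 34*d - 2*n^3 + n^2*(-17*d - 6) + n*(-40*d^2 - 55*d + 12) + 16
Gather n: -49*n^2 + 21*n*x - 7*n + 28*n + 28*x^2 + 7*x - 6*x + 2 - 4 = -49*n^2 + n*(21*x + 21) + 28*x^2 + x - 2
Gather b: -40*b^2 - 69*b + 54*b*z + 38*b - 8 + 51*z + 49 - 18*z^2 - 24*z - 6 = -40*b^2 + b*(54*z - 31) - 18*z^2 + 27*z + 35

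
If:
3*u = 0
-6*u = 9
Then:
No Solution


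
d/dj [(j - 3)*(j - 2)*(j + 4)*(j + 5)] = 4*j^3 + 12*j^2 - 38*j - 46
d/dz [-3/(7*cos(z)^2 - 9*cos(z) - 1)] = 3*(9 - 14*cos(z))*sin(z)/(-7*cos(z)^2 + 9*cos(z) + 1)^2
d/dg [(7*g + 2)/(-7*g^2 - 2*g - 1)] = (49*g^2 + 28*g - 3)/(49*g^4 + 28*g^3 + 18*g^2 + 4*g + 1)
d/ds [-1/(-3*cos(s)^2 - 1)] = 12*sin(2*s)/(3*cos(2*s) + 5)^2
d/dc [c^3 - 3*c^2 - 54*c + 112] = 3*c^2 - 6*c - 54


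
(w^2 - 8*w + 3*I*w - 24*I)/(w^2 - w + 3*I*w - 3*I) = (w - 8)/(w - 1)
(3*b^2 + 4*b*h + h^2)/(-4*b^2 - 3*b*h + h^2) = (-3*b - h)/(4*b - h)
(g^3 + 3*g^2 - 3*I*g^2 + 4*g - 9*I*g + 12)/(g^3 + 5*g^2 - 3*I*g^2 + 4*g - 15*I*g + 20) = (g + 3)/(g + 5)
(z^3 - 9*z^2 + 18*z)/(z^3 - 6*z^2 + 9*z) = (z - 6)/(z - 3)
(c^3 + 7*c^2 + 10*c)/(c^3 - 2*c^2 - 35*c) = (c + 2)/(c - 7)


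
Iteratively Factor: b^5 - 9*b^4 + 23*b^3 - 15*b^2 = (b - 5)*(b^4 - 4*b^3 + 3*b^2) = (b - 5)*(b - 1)*(b^3 - 3*b^2) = b*(b - 5)*(b - 1)*(b^2 - 3*b) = b*(b - 5)*(b - 3)*(b - 1)*(b)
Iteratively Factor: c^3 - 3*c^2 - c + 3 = (c - 3)*(c^2 - 1) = (c - 3)*(c - 1)*(c + 1)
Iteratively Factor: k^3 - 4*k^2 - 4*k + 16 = (k - 4)*(k^2 - 4) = (k - 4)*(k + 2)*(k - 2)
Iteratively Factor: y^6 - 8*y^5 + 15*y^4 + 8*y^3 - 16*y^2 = (y - 4)*(y^5 - 4*y^4 - y^3 + 4*y^2) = (y - 4)*(y - 1)*(y^4 - 3*y^3 - 4*y^2) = (y - 4)^2*(y - 1)*(y^3 + y^2) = y*(y - 4)^2*(y - 1)*(y^2 + y) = y*(y - 4)^2*(y - 1)*(y + 1)*(y)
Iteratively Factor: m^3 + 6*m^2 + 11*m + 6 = (m + 2)*(m^2 + 4*m + 3) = (m + 1)*(m + 2)*(m + 3)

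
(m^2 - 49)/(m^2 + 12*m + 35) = (m - 7)/(m + 5)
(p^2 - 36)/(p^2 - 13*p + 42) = (p + 6)/(p - 7)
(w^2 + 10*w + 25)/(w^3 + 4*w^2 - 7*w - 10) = (w + 5)/(w^2 - w - 2)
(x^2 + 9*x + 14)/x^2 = 1 + 9/x + 14/x^2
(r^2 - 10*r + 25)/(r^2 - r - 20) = (r - 5)/(r + 4)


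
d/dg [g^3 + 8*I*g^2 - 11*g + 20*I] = 3*g^2 + 16*I*g - 11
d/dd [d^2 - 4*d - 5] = 2*d - 4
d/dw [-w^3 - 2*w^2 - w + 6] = -3*w^2 - 4*w - 1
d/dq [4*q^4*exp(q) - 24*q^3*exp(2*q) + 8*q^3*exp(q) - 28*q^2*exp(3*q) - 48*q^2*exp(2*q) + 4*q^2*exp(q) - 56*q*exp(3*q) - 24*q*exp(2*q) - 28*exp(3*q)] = 4*(q^4 - 12*q^3*exp(q) + 6*q^3 - 21*q^2*exp(2*q) - 42*q^2*exp(q) + 7*q^2 - 56*q*exp(2*q) - 36*q*exp(q) + 2*q - 35*exp(2*q) - 6*exp(q))*exp(q)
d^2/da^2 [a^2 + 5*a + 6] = 2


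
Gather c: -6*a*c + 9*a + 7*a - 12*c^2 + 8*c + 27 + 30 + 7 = 16*a - 12*c^2 + c*(8 - 6*a) + 64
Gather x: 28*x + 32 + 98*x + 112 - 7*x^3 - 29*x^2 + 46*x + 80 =-7*x^3 - 29*x^2 + 172*x + 224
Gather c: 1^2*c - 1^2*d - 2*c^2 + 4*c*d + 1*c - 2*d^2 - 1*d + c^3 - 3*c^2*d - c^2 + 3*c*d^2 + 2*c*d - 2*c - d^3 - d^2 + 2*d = c^3 + c^2*(-3*d - 3) + c*(3*d^2 + 6*d) - d^3 - 3*d^2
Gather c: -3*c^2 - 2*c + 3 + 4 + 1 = -3*c^2 - 2*c + 8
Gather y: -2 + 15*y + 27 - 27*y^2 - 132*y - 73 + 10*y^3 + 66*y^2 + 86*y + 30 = 10*y^3 + 39*y^2 - 31*y - 18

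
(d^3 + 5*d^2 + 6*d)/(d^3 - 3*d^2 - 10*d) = (d + 3)/(d - 5)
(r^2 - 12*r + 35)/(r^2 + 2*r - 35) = (r - 7)/(r + 7)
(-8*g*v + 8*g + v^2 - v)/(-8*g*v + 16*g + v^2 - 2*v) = (v - 1)/(v - 2)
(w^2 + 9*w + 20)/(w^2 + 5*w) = (w + 4)/w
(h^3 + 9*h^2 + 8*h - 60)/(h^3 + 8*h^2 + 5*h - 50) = (h + 6)/(h + 5)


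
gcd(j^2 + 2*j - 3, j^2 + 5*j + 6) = j + 3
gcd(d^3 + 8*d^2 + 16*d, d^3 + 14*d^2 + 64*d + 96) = d^2 + 8*d + 16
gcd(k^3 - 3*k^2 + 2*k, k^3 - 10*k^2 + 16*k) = k^2 - 2*k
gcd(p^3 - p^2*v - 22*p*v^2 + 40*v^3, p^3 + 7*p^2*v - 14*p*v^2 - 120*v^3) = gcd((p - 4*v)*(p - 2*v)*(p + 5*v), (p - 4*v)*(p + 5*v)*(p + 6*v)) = p^2 + p*v - 20*v^2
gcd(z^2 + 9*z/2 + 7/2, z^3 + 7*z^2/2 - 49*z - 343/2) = z + 7/2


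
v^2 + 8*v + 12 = (v + 2)*(v + 6)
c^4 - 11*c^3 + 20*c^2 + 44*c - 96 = (c - 8)*(c - 3)*(c - 2)*(c + 2)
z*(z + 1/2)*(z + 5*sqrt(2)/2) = z^3 + z^2/2 + 5*sqrt(2)*z^2/2 + 5*sqrt(2)*z/4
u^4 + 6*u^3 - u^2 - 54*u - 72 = (u - 3)*(u + 2)*(u + 3)*(u + 4)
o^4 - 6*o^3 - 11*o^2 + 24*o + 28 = (o - 7)*(o - 2)*(o + 1)*(o + 2)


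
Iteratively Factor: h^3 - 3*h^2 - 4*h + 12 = (h - 3)*(h^2 - 4) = (h - 3)*(h + 2)*(h - 2)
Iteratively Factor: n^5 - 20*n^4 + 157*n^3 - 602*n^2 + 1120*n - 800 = (n - 2)*(n^4 - 18*n^3 + 121*n^2 - 360*n + 400) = (n - 4)*(n - 2)*(n^3 - 14*n^2 + 65*n - 100) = (n - 5)*(n - 4)*(n - 2)*(n^2 - 9*n + 20) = (n - 5)^2*(n - 4)*(n - 2)*(n - 4)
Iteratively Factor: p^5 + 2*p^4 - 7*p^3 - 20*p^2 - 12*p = (p)*(p^4 + 2*p^3 - 7*p^2 - 20*p - 12) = p*(p + 2)*(p^3 - 7*p - 6) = p*(p + 1)*(p + 2)*(p^2 - p - 6) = p*(p - 3)*(p + 1)*(p + 2)*(p + 2)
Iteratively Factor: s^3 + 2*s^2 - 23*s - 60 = (s + 3)*(s^2 - s - 20) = (s + 3)*(s + 4)*(s - 5)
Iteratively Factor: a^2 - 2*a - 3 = (a - 3)*(a + 1)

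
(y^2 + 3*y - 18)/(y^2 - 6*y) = (y^2 + 3*y - 18)/(y*(y - 6))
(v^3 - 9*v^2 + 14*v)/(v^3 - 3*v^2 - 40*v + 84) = v/(v + 6)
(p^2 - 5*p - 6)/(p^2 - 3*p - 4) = (p - 6)/(p - 4)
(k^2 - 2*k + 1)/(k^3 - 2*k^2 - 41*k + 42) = (k - 1)/(k^2 - k - 42)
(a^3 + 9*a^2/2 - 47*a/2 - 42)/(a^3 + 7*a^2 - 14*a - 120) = (2*a^2 + 17*a + 21)/(2*(a^2 + 11*a + 30))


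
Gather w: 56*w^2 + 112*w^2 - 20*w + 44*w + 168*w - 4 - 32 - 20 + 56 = 168*w^2 + 192*w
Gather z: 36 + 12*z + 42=12*z + 78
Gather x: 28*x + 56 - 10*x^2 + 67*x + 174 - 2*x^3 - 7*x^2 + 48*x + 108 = -2*x^3 - 17*x^2 + 143*x + 338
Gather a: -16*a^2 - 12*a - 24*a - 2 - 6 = -16*a^2 - 36*a - 8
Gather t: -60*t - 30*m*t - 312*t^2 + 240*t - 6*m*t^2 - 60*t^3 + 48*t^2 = -60*t^3 + t^2*(-6*m - 264) + t*(180 - 30*m)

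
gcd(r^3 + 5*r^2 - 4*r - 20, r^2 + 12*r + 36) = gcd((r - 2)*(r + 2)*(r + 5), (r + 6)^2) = 1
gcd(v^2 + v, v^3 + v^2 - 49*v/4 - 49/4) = v + 1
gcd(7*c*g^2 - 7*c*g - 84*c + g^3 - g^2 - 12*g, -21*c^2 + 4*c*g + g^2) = 7*c + g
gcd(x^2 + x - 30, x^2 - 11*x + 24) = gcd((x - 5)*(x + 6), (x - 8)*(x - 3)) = 1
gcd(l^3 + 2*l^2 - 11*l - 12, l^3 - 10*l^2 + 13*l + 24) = l^2 - 2*l - 3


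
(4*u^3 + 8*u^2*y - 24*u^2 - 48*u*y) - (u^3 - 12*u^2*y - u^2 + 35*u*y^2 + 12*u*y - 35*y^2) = 3*u^3 + 20*u^2*y - 23*u^2 - 35*u*y^2 - 60*u*y + 35*y^2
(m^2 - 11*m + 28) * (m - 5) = m^3 - 16*m^2 + 83*m - 140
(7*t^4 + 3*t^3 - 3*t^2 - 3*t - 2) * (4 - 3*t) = -21*t^5 + 19*t^4 + 21*t^3 - 3*t^2 - 6*t - 8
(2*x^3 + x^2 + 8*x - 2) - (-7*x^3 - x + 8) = 9*x^3 + x^2 + 9*x - 10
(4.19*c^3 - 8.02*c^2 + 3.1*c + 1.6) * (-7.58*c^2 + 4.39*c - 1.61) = -31.7602*c^5 + 79.1857*c^4 - 65.4517*c^3 + 14.3932*c^2 + 2.033*c - 2.576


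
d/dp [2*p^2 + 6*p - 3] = 4*p + 6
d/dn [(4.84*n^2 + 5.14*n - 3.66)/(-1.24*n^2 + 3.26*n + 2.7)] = (22.152*n^2 + 17.0592*n + 25.8096)/(1.5376*n^4 - 8.0848*n^3 + 3.9316*n^2 + 17.604*n + 7.29)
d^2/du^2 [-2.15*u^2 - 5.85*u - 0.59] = -4.30000000000000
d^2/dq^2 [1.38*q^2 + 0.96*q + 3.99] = 2.76000000000000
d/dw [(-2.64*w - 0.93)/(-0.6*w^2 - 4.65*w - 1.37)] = (1.584*w^2 + 12.276*w - (1.2*w + 4.65)*(2.64*w + 0.93) + 3.6168)/(0.6*w^2 + 4.65*w + 1.37)^2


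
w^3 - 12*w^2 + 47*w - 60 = (w - 5)*(w - 4)*(w - 3)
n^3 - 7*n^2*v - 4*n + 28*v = (n - 2)*(n + 2)*(n - 7*v)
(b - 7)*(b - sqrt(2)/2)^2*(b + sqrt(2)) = b^4 - 7*b^3 - 3*b^2/2 + sqrt(2)*b/2 + 21*b/2 - 7*sqrt(2)/2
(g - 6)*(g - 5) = g^2 - 11*g + 30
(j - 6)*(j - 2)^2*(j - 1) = j^4 - 11*j^3 + 38*j^2 - 52*j + 24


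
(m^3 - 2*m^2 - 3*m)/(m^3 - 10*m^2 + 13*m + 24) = m/(m - 8)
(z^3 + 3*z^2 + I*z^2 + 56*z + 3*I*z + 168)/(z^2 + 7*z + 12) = (z^2 + I*z + 56)/(z + 4)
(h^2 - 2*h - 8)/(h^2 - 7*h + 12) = (h + 2)/(h - 3)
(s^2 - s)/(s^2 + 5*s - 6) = s/(s + 6)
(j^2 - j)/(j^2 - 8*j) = (j - 1)/(j - 8)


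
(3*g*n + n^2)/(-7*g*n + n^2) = (-3*g - n)/(7*g - n)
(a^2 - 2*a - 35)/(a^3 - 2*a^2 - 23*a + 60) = (a - 7)/(a^2 - 7*a + 12)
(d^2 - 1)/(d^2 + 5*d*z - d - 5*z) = (d + 1)/(d + 5*z)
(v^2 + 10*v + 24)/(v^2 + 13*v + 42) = (v + 4)/(v + 7)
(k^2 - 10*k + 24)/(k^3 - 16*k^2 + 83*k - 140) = (k - 6)/(k^2 - 12*k + 35)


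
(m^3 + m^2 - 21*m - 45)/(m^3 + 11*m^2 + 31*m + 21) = (m^2 - 2*m - 15)/(m^2 + 8*m + 7)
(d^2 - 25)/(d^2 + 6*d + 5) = (d - 5)/(d + 1)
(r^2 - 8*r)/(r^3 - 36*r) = (r - 8)/(r^2 - 36)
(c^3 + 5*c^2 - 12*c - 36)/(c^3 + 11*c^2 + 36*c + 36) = (c - 3)/(c + 3)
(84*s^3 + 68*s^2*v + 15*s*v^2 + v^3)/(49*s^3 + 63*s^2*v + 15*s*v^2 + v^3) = (12*s^2 + 8*s*v + v^2)/(7*s^2 + 8*s*v + v^2)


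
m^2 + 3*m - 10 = (m - 2)*(m + 5)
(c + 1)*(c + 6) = c^2 + 7*c + 6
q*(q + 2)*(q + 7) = q^3 + 9*q^2 + 14*q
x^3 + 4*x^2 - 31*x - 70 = (x - 5)*(x + 2)*(x + 7)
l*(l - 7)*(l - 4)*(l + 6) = l^4 - 5*l^3 - 38*l^2 + 168*l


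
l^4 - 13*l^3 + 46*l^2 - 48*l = l*(l - 8)*(l - 3)*(l - 2)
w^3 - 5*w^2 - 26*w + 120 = (w - 6)*(w - 4)*(w + 5)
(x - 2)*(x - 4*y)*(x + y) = x^3 - 3*x^2*y - 2*x^2 - 4*x*y^2 + 6*x*y + 8*y^2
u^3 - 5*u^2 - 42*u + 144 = (u - 8)*(u - 3)*(u + 6)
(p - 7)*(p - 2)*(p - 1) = p^3 - 10*p^2 + 23*p - 14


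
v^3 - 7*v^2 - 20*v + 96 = (v - 8)*(v - 3)*(v + 4)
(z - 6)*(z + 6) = z^2 - 36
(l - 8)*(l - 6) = l^2 - 14*l + 48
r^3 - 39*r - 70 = (r - 7)*(r + 2)*(r + 5)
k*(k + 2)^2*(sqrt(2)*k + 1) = sqrt(2)*k^4 + k^3 + 4*sqrt(2)*k^3 + 4*k^2 + 4*sqrt(2)*k^2 + 4*k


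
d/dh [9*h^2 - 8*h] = 18*h - 8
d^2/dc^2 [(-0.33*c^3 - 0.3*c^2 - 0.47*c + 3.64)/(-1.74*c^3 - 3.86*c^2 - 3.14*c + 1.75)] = (-3.5527136788005e-15*c^7 - 2.616264*c^6 - 2.28009600000001*c^5 - 111.0816*c^4 - 365.8109*c^3 - 426.279588*c^2 - 306.099486*c - 113.951488)/(5.268024*c^9 + 35.059608*c^8 + 106.295904*c^7 + 168.154532*c^6 + 121.299144*c^5 - 21.416532*c^4 - 80.318806*c^3 - 16.29915*c^2 + 28.84875*c - 5.359375)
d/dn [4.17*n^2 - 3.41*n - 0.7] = 8.34*n - 3.41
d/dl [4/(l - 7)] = -4/(l - 7)^2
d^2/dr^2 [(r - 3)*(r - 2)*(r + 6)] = 6*r + 2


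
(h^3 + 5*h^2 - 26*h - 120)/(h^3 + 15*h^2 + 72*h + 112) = (h^2 + h - 30)/(h^2 + 11*h + 28)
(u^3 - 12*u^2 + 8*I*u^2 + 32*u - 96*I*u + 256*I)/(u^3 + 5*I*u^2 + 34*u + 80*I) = (u^2 - 12*u + 32)/(u^2 - 3*I*u + 10)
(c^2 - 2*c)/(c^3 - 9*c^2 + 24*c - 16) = c*(c - 2)/(c^3 - 9*c^2 + 24*c - 16)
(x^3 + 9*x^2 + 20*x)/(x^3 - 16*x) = (x + 5)/(x - 4)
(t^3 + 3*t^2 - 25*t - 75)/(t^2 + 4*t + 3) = (t^2 - 25)/(t + 1)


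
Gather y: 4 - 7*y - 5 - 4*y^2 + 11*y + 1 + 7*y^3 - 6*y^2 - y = 7*y^3 - 10*y^2 + 3*y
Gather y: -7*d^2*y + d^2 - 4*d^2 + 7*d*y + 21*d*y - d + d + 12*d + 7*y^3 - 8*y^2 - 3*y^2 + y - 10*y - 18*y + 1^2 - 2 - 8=-3*d^2 + 12*d + 7*y^3 - 11*y^2 + y*(-7*d^2 + 28*d - 27) - 9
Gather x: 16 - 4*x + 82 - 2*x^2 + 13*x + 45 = -2*x^2 + 9*x + 143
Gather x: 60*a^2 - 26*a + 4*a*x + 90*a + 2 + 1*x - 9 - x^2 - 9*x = 60*a^2 + 64*a - x^2 + x*(4*a - 8) - 7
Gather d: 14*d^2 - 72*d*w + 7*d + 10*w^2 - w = 14*d^2 + d*(7 - 72*w) + 10*w^2 - w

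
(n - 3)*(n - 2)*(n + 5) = n^3 - 19*n + 30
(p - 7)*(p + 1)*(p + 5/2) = p^3 - 7*p^2/2 - 22*p - 35/2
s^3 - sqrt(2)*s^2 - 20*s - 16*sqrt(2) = (s - 4*sqrt(2))*(s + sqrt(2))*(s + 2*sqrt(2))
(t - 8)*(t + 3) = t^2 - 5*t - 24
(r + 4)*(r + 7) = r^2 + 11*r + 28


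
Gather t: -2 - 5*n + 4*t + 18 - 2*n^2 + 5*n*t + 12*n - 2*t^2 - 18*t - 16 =-2*n^2 + 7*n - 2*t^2 + t*(5*n - 14)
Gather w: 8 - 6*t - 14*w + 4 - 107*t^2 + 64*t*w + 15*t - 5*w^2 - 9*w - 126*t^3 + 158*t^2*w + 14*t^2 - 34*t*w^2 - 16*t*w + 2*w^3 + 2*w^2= -126*t^3 - 93*t^2 + 9*t + 2*w^3 + w^2*(-34*t - 3) + w*(158*t^2 + 48*t - 23) + 12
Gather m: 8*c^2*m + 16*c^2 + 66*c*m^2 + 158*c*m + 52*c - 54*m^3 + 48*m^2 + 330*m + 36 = 16*c^2 + 52*c - 54*m^3 + m^2*(66*c + 48) + m*(8*c^2 + 158*c + 330) + 36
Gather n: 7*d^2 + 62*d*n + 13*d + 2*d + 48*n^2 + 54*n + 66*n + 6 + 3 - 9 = 7*d^2 + 15*d + 48*n^2 + n*(62*d + 120)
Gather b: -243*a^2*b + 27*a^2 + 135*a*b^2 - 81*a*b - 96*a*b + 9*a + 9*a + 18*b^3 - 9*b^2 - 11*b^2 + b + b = 27*a^2 + 18*a + 18*b^3 + b^2*(135*a - 20) + b*(-243*a^2 - 177*a + 2)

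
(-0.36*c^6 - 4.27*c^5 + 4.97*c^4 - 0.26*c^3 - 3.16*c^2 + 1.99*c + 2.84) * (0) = 0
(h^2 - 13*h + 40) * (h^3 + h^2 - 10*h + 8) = h^5 - 12*h^4 + 17*h^3 + 178*h^2 - 504*h + 320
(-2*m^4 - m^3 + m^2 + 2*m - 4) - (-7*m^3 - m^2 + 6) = -2*m^4 + 6*m^3 + 2*m^2 + 2*m - 10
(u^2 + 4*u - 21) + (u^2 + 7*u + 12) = 2*u^2 + 11*u - 9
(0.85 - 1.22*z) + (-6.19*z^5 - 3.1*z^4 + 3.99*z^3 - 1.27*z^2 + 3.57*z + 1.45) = -6.19*z^5 - 3.1*z^4 + 3.99*z^3 - 1.27*z^2 + 2.35*z + 2.3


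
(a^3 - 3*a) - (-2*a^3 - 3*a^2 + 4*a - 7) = 3*a^3 + 3*a^2 - 7*a + 7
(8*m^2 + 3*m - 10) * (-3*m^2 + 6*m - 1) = -24*m^4 + 39*m^3 + 40*m^2 - 63*m + 10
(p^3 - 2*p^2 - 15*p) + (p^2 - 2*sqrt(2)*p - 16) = p^3 - p^2 - 15*p - 2*sqrt(2)*p - 16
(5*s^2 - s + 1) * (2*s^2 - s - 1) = 10*s^4 - 7*s^3 - 2*s^2 - 1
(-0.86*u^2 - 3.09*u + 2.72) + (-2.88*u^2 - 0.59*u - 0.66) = -3.74*u^2 - 3.68*u + 2.06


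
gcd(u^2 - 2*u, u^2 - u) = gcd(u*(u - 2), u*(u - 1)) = u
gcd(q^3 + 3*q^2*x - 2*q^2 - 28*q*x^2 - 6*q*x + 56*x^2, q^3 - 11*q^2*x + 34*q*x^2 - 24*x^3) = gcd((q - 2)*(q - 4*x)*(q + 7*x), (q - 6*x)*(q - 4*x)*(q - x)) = -q + 4*x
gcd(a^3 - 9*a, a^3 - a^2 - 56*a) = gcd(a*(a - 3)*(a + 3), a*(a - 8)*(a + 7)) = a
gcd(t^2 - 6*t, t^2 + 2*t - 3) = 1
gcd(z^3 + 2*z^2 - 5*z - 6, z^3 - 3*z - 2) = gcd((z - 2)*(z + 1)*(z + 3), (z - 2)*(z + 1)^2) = z^2 - z - 2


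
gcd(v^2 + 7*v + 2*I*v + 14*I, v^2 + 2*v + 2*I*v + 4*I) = v + 2*I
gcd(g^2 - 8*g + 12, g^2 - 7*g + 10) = g - 2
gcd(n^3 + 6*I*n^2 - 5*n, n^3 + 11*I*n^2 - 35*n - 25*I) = n^2 + 6*I*n - 5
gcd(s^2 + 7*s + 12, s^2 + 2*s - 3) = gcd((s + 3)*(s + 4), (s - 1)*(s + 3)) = s + 3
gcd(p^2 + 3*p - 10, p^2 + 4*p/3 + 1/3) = 1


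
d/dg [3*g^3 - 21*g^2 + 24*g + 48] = 9*g^2 - 42*g + 24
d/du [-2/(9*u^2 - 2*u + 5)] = 4*(9*u - 1)/(9*u^2 - 2*u + 5)^2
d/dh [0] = 0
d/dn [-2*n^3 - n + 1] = -6*n^2 - 1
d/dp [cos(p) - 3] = -sin(p)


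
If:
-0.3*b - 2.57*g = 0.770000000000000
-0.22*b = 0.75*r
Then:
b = -3.40909090909091*r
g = 0.397948355146799*r - 0.299610894941634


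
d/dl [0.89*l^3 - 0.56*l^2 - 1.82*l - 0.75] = 2.67*l^2 - 1.12*l - 1.82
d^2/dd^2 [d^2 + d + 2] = 2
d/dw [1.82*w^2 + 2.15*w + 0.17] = 3.64*w + 2.15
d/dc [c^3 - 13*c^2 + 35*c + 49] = 3*c^2 - 26*c + 35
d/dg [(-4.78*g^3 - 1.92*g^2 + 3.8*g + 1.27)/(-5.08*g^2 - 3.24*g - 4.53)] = (24.2824*g^4 + 30.9744*g^3 + 90.485*g^2 + 30.2984*g - 13.0992)/(25.8064*g^4 + 32.9184*g^3 + 56.5224*g^2 + 29.3544*g + 20.5209)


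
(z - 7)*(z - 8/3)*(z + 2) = z^3 - 23*z^2/3 - 2*z/3 + 112/3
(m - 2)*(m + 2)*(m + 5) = m^3 + 5*m^2 - 4*m - 20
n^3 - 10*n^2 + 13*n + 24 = (n - 8)*(n - 3)*(n + 1)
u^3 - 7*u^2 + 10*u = u*(u - 5)*(u - 2)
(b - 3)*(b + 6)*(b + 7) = b^3 + 10*b^2 + 3*b - 126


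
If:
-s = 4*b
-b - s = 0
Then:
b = 0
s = 0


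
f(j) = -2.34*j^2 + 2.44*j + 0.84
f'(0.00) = 2.44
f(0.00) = 0.84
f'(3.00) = -11.60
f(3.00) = -12.90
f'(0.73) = -0.98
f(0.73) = 1.37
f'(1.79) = -5.94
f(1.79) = -2.29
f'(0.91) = -1.82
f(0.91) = 1.12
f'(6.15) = -26.34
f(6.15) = -72.66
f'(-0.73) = 5.86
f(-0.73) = -2.19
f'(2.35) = -8.56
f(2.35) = -6.35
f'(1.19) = -3.13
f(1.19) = 0.43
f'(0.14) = 1.78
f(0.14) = 1.14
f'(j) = 2.44 - 4.68*j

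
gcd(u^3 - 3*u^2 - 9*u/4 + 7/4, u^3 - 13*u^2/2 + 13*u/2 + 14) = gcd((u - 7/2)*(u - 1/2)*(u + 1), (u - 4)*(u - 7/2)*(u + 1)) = u^2 - 5*u/2 - 7/2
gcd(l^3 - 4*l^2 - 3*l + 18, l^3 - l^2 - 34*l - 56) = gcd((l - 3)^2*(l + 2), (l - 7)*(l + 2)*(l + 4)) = l + 2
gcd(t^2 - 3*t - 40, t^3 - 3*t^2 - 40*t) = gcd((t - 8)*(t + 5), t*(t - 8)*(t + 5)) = t^2 - 3*t - 40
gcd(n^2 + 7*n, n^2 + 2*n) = n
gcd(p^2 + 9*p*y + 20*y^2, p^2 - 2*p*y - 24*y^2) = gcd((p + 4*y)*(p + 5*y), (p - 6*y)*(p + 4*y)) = p + 4*y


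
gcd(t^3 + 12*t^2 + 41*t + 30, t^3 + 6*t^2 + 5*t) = t^2 + 6*t + 5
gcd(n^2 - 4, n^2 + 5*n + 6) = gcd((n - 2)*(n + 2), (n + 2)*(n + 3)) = n + 2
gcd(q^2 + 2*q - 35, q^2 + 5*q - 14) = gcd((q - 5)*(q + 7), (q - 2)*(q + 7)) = q + 7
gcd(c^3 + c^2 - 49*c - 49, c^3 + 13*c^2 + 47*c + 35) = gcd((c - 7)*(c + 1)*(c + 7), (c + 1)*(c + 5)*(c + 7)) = c^2 + 8*c + 7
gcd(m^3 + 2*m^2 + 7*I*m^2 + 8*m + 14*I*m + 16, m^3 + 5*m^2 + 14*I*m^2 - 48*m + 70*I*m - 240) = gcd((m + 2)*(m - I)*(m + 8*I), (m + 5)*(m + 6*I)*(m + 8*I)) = m + 8*I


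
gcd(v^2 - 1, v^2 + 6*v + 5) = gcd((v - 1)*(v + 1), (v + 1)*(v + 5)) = v + 1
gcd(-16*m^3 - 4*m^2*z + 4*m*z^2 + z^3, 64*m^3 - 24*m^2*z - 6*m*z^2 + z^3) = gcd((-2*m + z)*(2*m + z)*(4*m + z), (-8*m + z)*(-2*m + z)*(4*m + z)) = -8*m^2 + 2*m*z + z^2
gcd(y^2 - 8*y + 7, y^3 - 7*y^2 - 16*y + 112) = y - 7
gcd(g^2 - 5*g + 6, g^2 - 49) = 1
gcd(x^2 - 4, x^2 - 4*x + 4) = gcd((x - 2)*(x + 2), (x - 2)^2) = x - 2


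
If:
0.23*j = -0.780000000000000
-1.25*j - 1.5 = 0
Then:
No Solution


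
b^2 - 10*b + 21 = (b - 7)*(b - 3)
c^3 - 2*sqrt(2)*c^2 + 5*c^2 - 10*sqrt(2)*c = c*(c + 5)*(c - 2*sqrt(2))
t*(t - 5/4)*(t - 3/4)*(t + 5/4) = t^4 - 3*t^3/4 - 25*t^2/16 + 75*t/64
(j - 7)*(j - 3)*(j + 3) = j^3 - 7*j^2 - 9*j + 63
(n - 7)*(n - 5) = n^2 - 12*n + 35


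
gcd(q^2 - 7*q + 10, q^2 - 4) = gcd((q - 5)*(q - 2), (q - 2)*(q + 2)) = q - 2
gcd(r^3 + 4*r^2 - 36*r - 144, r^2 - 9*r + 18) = r - 6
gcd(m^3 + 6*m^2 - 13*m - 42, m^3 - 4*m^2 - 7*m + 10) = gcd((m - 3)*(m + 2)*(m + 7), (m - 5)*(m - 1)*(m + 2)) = m + 2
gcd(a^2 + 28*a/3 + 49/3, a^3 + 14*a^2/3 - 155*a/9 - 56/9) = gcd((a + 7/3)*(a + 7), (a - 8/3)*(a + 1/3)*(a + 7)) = a + 7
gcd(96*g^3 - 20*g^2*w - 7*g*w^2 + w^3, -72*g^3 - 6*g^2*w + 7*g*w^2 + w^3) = -12*g^2 + g*w + w^2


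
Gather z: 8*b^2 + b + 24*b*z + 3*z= 8*b^2 + b + z*(24*b + 3)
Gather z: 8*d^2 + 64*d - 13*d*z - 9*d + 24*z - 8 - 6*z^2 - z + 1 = 8*d^2 + 55*d - 6*z^2 + z*(23 - 13*d) - 7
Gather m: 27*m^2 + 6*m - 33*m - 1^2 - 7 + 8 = 27*m^2 - 27*m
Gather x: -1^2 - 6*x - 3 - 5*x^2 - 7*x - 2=-5*x^2 - 13*x - 6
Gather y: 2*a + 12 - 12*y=2*a - 12*y + 12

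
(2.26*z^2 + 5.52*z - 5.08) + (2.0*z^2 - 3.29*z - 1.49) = 4.26*z^2 + 2.23*z - 6.57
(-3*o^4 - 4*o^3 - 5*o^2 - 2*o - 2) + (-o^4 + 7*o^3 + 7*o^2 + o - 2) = -4*o^4 + 3*o^3 + 2*o^2 - o - 4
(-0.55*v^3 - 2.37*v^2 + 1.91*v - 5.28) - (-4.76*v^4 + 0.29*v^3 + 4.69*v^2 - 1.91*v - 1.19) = 4.76*v^4 - 0.84*v^3 - 7.06*v^2 + 3.82*v - 4.09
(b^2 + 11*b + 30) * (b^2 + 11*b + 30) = b^4 + 22*b^3 + 181*b^2 + 660*b + 900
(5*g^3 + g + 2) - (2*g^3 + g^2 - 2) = 3*g^3 - g^2 + g + 4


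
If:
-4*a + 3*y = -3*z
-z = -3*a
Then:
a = z/3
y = -5*z/9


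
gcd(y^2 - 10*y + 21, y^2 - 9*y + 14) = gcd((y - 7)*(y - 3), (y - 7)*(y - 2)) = y - 7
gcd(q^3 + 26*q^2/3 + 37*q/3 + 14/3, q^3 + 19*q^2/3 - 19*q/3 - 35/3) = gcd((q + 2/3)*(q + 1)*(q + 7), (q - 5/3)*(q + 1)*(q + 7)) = q^2 + 8*q + 7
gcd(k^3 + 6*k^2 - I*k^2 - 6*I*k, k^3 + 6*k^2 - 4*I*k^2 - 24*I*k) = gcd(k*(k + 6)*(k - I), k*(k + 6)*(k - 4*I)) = k^2 + 6*k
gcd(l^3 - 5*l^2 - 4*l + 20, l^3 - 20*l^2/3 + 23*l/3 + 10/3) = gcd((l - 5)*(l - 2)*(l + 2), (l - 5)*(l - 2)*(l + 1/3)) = l^2 - 7*l + 10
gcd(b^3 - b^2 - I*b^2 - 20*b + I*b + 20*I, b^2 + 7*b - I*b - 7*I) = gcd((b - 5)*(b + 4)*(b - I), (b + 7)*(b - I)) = b - I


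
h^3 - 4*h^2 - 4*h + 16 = (h - 4)*(h - 2)*(h + 2)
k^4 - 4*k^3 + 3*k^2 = k^2*(k - 3)*(k - 1)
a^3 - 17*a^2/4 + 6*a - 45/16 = (a - 3/2)^2*(a - 5/4)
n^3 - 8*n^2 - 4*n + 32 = (n - 8)*(n - 2)*(n + 2)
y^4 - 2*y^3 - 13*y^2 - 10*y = y*(y - 5)*(y + 1)*(y + 2)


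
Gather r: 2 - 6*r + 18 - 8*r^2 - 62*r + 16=-8*r^2 - 68*r + 36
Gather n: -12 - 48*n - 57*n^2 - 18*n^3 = -18*n^3 - 57*n^2 - 48*n - 12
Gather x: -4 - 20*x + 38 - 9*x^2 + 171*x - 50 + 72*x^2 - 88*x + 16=63*x^2 + 63*x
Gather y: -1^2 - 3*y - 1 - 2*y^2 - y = -2*y^2 - 4*y - 2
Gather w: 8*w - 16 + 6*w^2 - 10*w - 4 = 6*w^2 - 2*w - 20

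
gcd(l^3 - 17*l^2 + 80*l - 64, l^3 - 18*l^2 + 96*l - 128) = l^2 - 16*l + 64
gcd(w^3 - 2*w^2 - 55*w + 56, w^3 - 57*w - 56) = w^2 - w - 56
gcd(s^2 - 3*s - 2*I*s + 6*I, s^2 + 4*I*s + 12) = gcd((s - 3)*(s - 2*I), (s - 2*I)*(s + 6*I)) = s - 2*I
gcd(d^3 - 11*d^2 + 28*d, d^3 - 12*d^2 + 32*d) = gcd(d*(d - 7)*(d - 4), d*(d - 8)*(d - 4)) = d^2 - 4*d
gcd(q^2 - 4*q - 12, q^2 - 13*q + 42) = q - 6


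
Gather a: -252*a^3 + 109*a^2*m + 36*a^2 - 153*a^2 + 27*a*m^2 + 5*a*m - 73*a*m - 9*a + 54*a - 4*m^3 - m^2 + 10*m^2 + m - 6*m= -252*a^3 + a^2*(109*m - 117) + a*(27*m^2 - 68*m + 45) - 4*m^3 + 9*m^2 - 5*m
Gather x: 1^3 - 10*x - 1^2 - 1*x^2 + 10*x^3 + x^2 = 10*x^3 - 10*x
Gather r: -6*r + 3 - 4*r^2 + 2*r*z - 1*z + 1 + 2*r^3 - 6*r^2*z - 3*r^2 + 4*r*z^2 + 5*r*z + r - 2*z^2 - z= 2*r^3 + r^2*(-6*z - 7) + r*(4*z^2 + 7*z - 5) - 2*z^2 - 2*z + 4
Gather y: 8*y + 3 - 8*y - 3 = 0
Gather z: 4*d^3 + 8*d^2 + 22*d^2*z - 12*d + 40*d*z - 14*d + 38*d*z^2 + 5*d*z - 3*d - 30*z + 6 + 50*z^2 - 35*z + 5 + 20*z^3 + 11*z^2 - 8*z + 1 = 4*d^3 + 8*d^2 - 29*d + 20*z^3 + z^2*(38*d + 61) + z*(22*d^2 + 45*d - 73) + 12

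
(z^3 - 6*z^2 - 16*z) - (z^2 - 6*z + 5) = z^3 - 7*z^2 - 10*z - 5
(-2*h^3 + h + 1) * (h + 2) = -2*h^4 - 4*h^3 + h^2 + 3*h + 2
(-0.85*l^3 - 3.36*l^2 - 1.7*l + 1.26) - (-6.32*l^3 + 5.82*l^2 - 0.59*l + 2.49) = 5.47*l^3 - 9.18*l^2 - 1.11*l - 1.23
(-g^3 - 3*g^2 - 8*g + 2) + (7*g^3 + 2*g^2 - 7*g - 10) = 6*g^3 - g^2 - 15*g - 8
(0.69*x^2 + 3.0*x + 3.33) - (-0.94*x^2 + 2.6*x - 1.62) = 1.63*x^2 + 0.4*x + 4.95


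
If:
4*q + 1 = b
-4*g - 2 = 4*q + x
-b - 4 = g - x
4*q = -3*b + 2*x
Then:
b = 5/2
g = -2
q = 3/8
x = 9/2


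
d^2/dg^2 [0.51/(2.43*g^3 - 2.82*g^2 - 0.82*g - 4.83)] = ((2.8764 - 7.4358*g)*(-2.43*g^3 + 2.82*g^2 + 0.82*g + 4.83) - 0.51*(-14.58*g^2 + 11.28*g + 1.64)*(-7.29*g^2 + 5.64*g + 0.82))/(-2.43*g^3 + 2.82*g^2 + 0.82*g + 4.83)^3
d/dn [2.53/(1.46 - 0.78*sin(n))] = 1.9734*cos(n)/(0.78*sin(n) - 1.46)^2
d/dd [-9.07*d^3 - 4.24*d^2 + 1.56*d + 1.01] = -27.21*d^2 - 8.48*d + 1.56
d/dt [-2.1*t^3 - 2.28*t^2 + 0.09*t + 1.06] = -6.3*t^2 - 4.56*t + 0.09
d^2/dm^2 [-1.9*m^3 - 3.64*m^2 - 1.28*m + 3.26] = -11.4*m - 7.28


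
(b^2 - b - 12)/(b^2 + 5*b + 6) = (b - 4)/(b + 2)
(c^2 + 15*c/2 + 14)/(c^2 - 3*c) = (c^2 + 15*c/2 + 14)/(c*(c - 3))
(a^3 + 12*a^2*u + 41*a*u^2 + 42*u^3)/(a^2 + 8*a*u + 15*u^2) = (a^2 + 9*a*u + 14*u^2)/(a + 5*u)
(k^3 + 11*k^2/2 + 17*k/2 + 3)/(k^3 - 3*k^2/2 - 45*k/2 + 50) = (2*k^3 + 11*k^2 + 17*k + 6)/(2*k^3 - 3*k^2 - 45*k + 100)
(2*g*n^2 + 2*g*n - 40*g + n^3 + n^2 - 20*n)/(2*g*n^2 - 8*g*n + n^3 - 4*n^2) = (n + 5)/n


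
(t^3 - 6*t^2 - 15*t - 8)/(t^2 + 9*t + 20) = (t^3 - 6*t^2 - 15*t - 8)/(t^2 + 9*t + 20)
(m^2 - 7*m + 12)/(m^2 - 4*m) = (m - 3)/m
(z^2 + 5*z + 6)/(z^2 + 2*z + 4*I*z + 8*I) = (z + 3)/(z + 4*I)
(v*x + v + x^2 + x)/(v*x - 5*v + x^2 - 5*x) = (x + 1)/(x - 5)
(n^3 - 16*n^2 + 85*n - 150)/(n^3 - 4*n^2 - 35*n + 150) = (n - 6)/(n + 6)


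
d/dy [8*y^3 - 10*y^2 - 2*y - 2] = 24*y^2 - 20*y - 2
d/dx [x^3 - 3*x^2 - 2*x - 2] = 3*x^2 - 6*x - 2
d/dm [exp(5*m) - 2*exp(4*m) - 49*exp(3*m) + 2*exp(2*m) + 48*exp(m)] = (5*exp(4*m) - 8*exp(3*m) - 147*exp(2*m) + 4*exp(m) + 48)*exp(m)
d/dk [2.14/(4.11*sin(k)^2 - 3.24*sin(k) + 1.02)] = (6.9336 - 17.5908*sin(k))*cos(k)/(4.11*sin(k)^2 - 3.24*sin(k) + 1.02)^2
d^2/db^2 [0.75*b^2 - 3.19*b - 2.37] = 1.50000000000000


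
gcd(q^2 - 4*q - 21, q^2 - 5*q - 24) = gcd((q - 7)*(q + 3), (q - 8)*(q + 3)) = q + 3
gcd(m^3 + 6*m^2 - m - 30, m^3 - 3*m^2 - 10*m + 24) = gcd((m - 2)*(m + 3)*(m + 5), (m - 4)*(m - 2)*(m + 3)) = m^2 + m - 6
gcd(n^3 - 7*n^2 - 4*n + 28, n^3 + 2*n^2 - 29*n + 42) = n - 2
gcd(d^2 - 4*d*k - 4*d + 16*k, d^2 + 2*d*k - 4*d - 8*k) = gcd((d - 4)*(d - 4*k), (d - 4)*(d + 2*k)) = d - 4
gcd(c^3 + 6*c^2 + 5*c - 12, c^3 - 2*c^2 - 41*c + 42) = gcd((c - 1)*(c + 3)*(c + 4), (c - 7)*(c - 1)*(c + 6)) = c - 1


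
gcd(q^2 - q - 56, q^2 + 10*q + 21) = q + 7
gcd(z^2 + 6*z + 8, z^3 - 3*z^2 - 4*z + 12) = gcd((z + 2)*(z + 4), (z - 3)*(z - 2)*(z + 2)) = z + 2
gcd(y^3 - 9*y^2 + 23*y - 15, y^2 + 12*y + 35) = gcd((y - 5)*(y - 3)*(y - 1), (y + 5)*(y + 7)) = 1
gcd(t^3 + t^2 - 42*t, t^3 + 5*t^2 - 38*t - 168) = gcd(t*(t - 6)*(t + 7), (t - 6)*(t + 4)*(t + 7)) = t^2 + t - 42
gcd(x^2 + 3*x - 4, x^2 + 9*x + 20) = x + 4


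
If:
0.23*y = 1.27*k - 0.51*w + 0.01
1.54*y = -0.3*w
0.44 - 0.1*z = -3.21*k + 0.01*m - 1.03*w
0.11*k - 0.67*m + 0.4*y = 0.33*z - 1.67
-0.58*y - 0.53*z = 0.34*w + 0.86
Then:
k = -0.10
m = 3.25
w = -0.24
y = 0.05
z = -1.52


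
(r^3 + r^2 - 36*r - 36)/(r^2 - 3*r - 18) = (r^2 + 7*r + 6)/(r + 3)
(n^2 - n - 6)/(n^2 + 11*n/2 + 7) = 2*(n - 3)/(2*n + 7)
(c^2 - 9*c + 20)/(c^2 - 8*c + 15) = (c - 4)/(c - 3)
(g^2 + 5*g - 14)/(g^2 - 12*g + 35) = (g^2 + 5*g - 14)/(g^2 - 12*g + 35)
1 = 1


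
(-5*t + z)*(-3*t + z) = 15*t^2 - 8*t*z + z^2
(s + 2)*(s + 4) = s^2 + 6*s + 8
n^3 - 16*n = n*(n - 4)*(n + 4)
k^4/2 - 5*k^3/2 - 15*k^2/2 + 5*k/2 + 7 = (k/2 + 1)*(k - 7)*(k - 1)*(k + 1)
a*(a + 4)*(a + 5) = a^3 + 9*a^2 + 20*a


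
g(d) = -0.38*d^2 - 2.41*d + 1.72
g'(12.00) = -11.53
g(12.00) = -81.92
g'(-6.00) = 2.15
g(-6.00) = 2.50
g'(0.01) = -2.42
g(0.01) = 1.70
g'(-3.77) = 0.46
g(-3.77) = 5.40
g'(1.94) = -3.88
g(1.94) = -4.39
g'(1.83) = -3.80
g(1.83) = -3.96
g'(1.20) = -3.32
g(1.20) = -1.72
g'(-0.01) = -2.40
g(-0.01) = 1.74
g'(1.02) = -3.19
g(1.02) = -1.13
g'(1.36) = -3.44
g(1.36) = -2.26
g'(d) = -0.76*d - 2.41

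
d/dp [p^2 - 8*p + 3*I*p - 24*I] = 2*p - 8 + 3*I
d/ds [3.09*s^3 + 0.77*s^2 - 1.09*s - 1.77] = 9.27*s^2 + 1.54*s - 1.09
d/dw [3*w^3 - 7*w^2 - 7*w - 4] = 9*w^2 - 14*w - 7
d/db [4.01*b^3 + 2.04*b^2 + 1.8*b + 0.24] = 12.03*b^2 + 4.08*b + 1.8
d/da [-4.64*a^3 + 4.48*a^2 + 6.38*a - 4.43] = -13.92*a^2 + 8.96*a + 6.38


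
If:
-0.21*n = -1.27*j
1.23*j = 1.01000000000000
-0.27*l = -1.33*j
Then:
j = 0.82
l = 4.04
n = 4.97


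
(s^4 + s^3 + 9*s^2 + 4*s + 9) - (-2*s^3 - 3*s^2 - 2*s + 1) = s^4 + 3*s^3 + 12*s^2 + 6*s + 8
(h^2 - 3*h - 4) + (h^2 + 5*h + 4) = 2*h^2 + 2*h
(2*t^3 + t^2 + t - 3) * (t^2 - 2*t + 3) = 2*t^5 - 3*t^4 + 5*t^3 - 2*t^2 + 9*t - 9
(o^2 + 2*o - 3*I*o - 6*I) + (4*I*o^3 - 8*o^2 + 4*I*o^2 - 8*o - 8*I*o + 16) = 4*I*o^3 - 7*o^2 + 4*I*o^2 - 6*o - 11*I*o + 16 - 6*I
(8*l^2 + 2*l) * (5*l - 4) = 40*l^3 - 22*l^2 - 8*l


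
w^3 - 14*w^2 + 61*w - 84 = (w - 7)*(w - 4)*(w - 3)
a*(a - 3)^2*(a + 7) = a^4 + a^3 - 33*a^2 + 63*a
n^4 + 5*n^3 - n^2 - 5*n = n*(n - 1)*(n + 1)*(n + 5)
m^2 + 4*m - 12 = (m - 2)*(m + 6)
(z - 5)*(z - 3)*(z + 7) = z^3 - z^2 - 41*z + 105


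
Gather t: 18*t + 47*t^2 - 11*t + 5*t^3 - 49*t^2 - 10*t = 5*t^3 - 2*t^2 - 3*t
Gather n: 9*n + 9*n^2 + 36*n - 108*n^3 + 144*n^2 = -108*n^3 + 153*n^2 + 45*n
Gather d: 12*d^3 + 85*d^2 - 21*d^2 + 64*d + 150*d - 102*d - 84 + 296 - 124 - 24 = 12*d^3 + 64*d^2 + 112*d + 64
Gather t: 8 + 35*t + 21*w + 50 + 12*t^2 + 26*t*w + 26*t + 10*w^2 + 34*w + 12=12*t^2 + t*(26*w + 61) + 10*w^2 + 55*w + 70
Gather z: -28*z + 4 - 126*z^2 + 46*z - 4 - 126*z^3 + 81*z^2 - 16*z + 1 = -126*z^3 - 45*z^2 + 2*z + 1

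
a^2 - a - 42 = (a - 7)*(a + 6)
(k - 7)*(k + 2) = k^2 - 5*k - 14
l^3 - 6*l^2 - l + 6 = (l - 6)*(l - 1)*(l + 1)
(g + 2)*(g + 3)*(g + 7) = g^3 + 12*g^2 + 41*g + 42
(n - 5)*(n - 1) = n^2 - 6*n + 5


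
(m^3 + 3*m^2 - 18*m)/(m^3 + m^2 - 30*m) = (m - 3)/(m - 5)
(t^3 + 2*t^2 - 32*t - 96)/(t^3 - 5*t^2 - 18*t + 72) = (t + 4)/(t - 3)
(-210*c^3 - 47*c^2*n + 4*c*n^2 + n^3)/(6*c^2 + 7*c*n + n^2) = (-35*c^2 - 2*c*n + n^2)/(c + n)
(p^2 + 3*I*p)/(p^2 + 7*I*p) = (p + 3*I)/(p + 7*I)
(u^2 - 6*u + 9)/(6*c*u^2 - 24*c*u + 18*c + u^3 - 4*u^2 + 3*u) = (u - 3)/(6*c*u - 6*c + u^2 - u)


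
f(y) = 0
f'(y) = 0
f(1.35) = 0.00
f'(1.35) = 0.00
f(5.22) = 0.00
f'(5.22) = 0.00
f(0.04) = 0.00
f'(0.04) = 0.00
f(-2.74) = 0.00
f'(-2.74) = 0.00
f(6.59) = 0.00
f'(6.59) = 0.00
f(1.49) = 0.00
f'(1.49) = 0.00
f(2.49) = 0.00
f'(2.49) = 0.00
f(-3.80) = 0.00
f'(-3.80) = 0.00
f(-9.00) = 0.00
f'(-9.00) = 0.00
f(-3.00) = 0.00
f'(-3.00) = 0.00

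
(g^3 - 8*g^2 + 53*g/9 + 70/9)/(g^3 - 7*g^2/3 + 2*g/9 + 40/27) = 3*(g - 7)/(3*g - 4)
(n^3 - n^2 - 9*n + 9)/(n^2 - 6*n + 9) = (n^2 + 2*n - 3)/(n - 3)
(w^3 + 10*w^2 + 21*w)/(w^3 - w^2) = (w^2 + 10*w + 21)/(w*(w - 1))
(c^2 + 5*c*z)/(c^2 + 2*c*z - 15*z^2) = c/(c - 3*z)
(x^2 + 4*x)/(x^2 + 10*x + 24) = x/(x + 6)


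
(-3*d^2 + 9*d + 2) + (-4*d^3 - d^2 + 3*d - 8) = -4*d^3 - 4*d^2 + 12*d - 6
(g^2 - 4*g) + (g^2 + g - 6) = 2*g^2 - 3*g - 6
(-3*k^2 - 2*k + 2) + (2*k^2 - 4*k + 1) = -k^2 - 6*k + 3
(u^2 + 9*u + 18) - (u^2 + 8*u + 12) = u + 6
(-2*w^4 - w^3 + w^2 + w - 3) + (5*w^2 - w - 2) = -2*w^4 - w^3 + 6*w^2 - 5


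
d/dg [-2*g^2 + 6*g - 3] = 6 - 4*g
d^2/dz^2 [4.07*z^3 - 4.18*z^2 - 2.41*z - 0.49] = 24.42*z - 8.36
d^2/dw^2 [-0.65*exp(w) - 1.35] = -0.65*exp(w)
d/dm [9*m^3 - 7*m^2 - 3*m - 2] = 27*m^2 - 14*m - 3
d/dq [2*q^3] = 6*q^2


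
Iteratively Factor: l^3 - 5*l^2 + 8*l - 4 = (l - 2)*(l^2 - 3*l + 2) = (l - 2)^2*(l - 1)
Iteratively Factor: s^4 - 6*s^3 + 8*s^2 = (s - 4)*(s^3 - 2*s^2) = s*(s - 4)*(s^2 - 2*s) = s*(s - 4)*(s - 2)*(s)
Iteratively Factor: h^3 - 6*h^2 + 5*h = (h - 5)*(h^2 - h) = (h - 5)*(h - 1)*(h)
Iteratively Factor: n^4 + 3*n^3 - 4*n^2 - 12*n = (n + 3)*(n^3 - 4*n) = (n - 2)*(n + 3)*(n^2 + 2*n) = n*(n - 2)*(n + 3)*(n + 2)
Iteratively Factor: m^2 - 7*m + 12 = (m - 3)*(m - 4)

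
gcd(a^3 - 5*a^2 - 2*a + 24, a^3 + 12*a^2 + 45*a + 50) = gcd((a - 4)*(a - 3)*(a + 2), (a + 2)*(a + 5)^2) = a + 2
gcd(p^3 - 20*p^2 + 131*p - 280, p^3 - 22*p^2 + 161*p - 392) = p^2 - 15*p + 56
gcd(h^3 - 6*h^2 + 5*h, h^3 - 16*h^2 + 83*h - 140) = h - 5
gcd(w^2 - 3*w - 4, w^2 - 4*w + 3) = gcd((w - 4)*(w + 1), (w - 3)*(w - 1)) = 1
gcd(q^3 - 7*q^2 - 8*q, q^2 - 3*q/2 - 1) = 1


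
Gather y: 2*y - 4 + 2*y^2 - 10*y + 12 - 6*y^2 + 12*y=-4*y^2 + 4*y + 8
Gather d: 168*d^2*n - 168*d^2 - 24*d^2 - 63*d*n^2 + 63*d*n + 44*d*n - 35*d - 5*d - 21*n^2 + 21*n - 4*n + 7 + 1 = d^2*(168*n - 192) + d*(-63*n^2 + 107*n - 40) - 21*n^2 + 17*n + 8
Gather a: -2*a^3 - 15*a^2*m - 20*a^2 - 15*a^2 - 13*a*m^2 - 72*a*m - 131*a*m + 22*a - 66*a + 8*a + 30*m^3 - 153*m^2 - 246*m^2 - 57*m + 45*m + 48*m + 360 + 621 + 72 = -2*a^3 + a^2*(-15*m - 35) + a*(-13*m^2 - 203*m - 36) + 30*m^3 - 399*m^2 + 36*m + 1053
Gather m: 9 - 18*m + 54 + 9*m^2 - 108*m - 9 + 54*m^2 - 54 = 63*m^2 - 126*m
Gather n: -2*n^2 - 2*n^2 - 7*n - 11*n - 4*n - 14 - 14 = -4*n^2 - 22*n - 28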